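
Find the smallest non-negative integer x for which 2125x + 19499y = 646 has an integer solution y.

Reduce mod 19499: 2125x ≡ 646 (mod 19499). With g = gcd(2125, 19499) = 17 dividing 646, divide through: 125x ≡ 38 (mod 1147).
Since gcd(125, 1147) = 1, x ≡ 38·(125)⁻¹ ≡ 193 (mod 1147). Smallest non-negative: 193.

193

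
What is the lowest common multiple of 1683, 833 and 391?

1683 = 3² · 11 · 17; 833 = 7² · 17; 391 = 17 · 23
lcm takes max exponent of each prime: 3² · 7² · 11 · 17 · 23 = 1896741

1896741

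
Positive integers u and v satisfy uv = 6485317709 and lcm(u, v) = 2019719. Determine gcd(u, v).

3211

From gcd × lcm = uv: gcd = 6485317709 / 2019719 = 3211.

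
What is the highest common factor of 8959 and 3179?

289

Euclid: 8959 = 2·3179 + 2601; 3179 = 1·2601 + 578; 2601 = 4·578 + 289; 578 = 2·289 + 0. Last nonzero remainder: 289.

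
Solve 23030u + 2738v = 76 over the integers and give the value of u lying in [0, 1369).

1087

Reduce mod 2738: 23030u ≡ 76 (mod 2738). With g = gcd(23030, 2738) = 2 dividing 76, divide through: 11515u ≡ 38 (mod 1369).
Since gcd(11515, 1369) = 1, u ≡ 38·(11515)⁻¹ ≡ 1087 (mod 1369). Smallest non-negative: 1087.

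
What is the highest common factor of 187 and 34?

Euclid: 187 = 5·34 + 17; 34 = 2·17 + 0. Last nonzero remainder: 17.

17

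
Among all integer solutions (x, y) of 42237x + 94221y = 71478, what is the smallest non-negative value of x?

Reduce mod 94221: 42237x ≡ 71478 (mod 94221). With g = gcd(42237, 94221) = 3249 dividing 71478, divide through: 13x ≡ 22 (mod 29).
Since gcd(13, 29) = 1, x ≡ 22·(13)⁻¹ ≡ 24 (mod 29). Smallest non-negative: 24.

24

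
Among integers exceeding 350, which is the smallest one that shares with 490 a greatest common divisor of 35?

gcd(x, 490) = 35 forces 35 | x; write x = 35s. Then gcd(35s, 35·14) = 35·gcd(s, 14), so need gcd(s, 14) = 1.
35s > 350 gives s ≥ 11. The least s ≥ 11 coprime to 14 is 11, so x = 35·11 = 385.

385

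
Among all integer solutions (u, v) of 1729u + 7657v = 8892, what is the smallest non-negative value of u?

14

Euclid: 7657 = 4·1729 + 741; 1729 = 2·741 + 247; 741 = 3·247 + 0 → gcd = 247; 8892 = 247·36.
Back-substitution yields 1729·(9) + 7657·(-2) = 247, so one solution is u = 9·36 = 324, v = -2·36 = -72.
Solutions in u differ by 7657/247 = 31; the one in [0, 31) is 324 mod 31 = 14.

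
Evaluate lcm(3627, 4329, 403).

3627 = 3² · 13 · 31; 4329 = 3² · 13 · 37; 403 = 13 · 31
lcm takes max exponent of each prime: 3² · 13 · 31 · 37 = 134199

134199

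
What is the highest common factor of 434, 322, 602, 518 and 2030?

14

gcd(434, 322): 434 = 1·322 + 112; 322 = 2·112 + 98; 112 = 1·98 + 14; 98 = 7·14 + 0 → 14
gcd(14, 602): 602 = 43·14 + 0 → 14
gcd(14, 518): 518 = 37·14 + 0 → 14
gcd(14, 2030): 2030 = 145·14 + 0 → 14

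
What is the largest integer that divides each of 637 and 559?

Euclid: 637 = 1·559 + 78; 559 = 7·78 + 13; 78 = 6·13 + 0. Last nonzero remainder: 13.

13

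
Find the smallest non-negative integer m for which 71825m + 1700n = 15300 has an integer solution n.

gcd(71825, 1700) = 425 (Euclid: 71825 = 42·1700 + 425; 1700 = 4·425 + 0), and 425 | 15300.
Extended Euclid: 71825·(1) + 1700·(-42) = 425. Scale by 36: m₀ = 36.
General solution m = m₀ + 4t; reducing mod 4 gives m = 0 (and n = 9).

0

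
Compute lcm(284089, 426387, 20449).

284089 = 13² · 41²; 426387 = 3 · 13² · 29²; 20449 = 11² · 13²
lcm takes max exponent of each prime: 3 · 11² · 13² · 29² · 41² = 86727542187

86727542187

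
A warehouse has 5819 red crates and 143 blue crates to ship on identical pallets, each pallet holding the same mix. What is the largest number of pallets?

5819 = 11 · 23²
143 = 11 · 13
Common: 11 = 11

11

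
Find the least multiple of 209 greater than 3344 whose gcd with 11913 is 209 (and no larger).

3553

11913 = 209·57. Any a with gcd(a, 11913) = 209 is a multiple of 209, say 209s, with s coprime to 57.
Need s > 3344/209, so s ≥ 17. First s ≥ 17 with gcd(s, 57) = 1 is s = 17. Thus a = 209·17 = 3553.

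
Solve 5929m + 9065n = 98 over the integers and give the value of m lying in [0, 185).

gcd(5929, 9065) = 49 (Euclid: 9065 = 1·5929 + 3136; 5929 = 1·3136 + 2793; 3136 = 1·2793 + 343; 2793 = 8·343 + 49; 343 = 7·49 + 0), and 49 | 98.
Extended Euclid: 5929·(26) + 9065·(-17) = 49. Scale by 2: m₀ = 52.
General solution m = m₀ + 185t; reducing mod 185 gives m = 52 (and n = -34).

52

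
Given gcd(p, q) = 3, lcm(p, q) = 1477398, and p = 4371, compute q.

1014

Using pq = gcd(p,q)·lcm(p,q) = 3·1477398 = 4432194, we get q = 4432194/4371 = 1014.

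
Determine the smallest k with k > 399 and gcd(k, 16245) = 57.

16245 = 57·285. Any k with gcd(k, 16245) = 57 is a multiple of 57, say 57s, with s coprime to 285.
Need s > 399/57, so s ≥ 8. First s ≥ 8 with gcd(s, 285) = 1 is s = 8. Thus k = 57·8 = 456.

456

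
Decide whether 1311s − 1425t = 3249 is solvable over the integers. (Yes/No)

gcd(1311, 1425): 1425 = 1·1311 + 114; 1311 = 11·114 + 57; 114 = 2·57 + 0 → 57
57 divides 3249, so a solution exists.

Yes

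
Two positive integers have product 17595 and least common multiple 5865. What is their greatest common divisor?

3

gcd·lcm = product, so gcd = 17595/5865 = 3.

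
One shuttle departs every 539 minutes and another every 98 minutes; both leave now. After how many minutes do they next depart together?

1078

539 = 7² · 11; 98 = 2 · 7²
max exponents: 2 · 7² · 11 = 1078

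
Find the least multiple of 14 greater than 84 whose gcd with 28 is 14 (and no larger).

98

Multiples of 14 above 84: 14·7, 14·8, … . Need the cofactor coprime to 28/14 = 2.
Checking s = 7, 8, … the first with gcd(s, 2) = 1 is s = 7, giving 98.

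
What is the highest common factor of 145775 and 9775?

425

Euclid: 145775 = 14·9775 + 8925; 9775 = 1·8925 + 850; 8925 = 10·850 + 425; 850 = 2·425 + 0. Last nonzero remainder: 425.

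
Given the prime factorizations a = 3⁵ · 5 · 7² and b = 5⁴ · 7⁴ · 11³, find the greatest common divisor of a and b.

min exponent per shared prime: 5 · 7² = 245

245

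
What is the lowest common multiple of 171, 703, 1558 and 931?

171 = 3² · 19; 703 = 19 · 37; 1558 = 2 · 19 · 41; 931 = 7² · 19
lcm takes max exponent of each prime: 2 · 3² · 7² · 19 · 37 · 41 = 25421886

25421886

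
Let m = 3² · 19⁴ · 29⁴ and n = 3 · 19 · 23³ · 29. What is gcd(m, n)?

min exponent per shared prime: 3 · 19 · 29 = 1653

1653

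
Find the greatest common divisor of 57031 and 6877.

Euclid: 57031 = 8·6877 + 2015; 6877 = 3·2015 + 832; 2015 = 2·832 + 351; 832 = 2·351 + 130; 351 = 2·130 + 91; 130 = 1·91 + 39; 91 = 2·39 + 13; 39 = 3·13 + 0. Last nonzero remainder: 13.

13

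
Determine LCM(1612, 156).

gcd first: 1612 = 10·156 + 52; 156 = 3·52 + 0 → gcd = 52
lcm = 1612·156/gcd = 251472/52 = 4836

4836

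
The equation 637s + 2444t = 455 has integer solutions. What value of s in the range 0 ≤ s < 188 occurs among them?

Reduce mod 2444: 637s ≡ 455 (mod 2444). With g = gcd(637, 2444) = 13 dividing 455, divide through: 49s ≡ 35 (mod 188).
Since gcd(49, 188) = 1, s ≡ 35·(49)⁻¹ ≡ 135 (mod 188). Smallest non-negative: 135.

135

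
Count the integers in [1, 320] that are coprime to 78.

Prime factors of 78: 2, 3, 13. Count integers ≤ 320 divisible by none of them.
By inclusion–exclusion: 320 − ⌊320/2⌋ − ⌊320/3⌋ − ⌊320/13⌋ + ⌊320/6⌋ + ⌊320/26⌋ + ⌊320/39⌋ − ⌊320/78⌋ = 99.

99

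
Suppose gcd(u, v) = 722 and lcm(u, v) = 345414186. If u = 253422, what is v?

Using uv = gcd(u,v)·lcm(u,v) = 722·345414186 = 249389042292, we get v = 249389042292/253422 = 984086.

984086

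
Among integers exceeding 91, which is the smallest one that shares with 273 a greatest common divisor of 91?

182

Multiples of 91 above 91: 91·2, 91·3, … . Need the cofactor coprime to 273/91 = 3.
Checking s = 2, 3, … the first with gcd(s, 3) = 1 is s = 2, giving 182.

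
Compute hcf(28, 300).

Euclid: 300 = 10·28 + 20; 28 = 1·20 + 8; 20 = 2·8 + 4; 8 = 2·4 + 0. Last nonzero remainder: 4.

4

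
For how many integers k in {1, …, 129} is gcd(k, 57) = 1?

Prime factors of 57: 3, 19. Count integers ≤ 129 divisible by none of them.
By inclusion–exclusion: 129 − ⌊129/3⌋ − ⌊129/19⌋ + ⌊129/57⌋ = 82.

82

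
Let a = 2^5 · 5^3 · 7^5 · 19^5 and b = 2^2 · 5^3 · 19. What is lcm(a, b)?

166463183572000

max exponent per prime: 2^5 · 5^3 · 7^5 · 19^5 = 166463183572000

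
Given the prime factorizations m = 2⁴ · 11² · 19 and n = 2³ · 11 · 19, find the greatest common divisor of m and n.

1672

min exponent per shared prime: 2³ · 11 · 19 = 1672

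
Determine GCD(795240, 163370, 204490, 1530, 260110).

795240 = 2³ · 3² · 5 · 47²; 163370 = 2 · 5 · 17 · 31²; 204490 = 2 · 5 · 11² · 13²; 1530 = 2 · 3² · 5 · 17; 260110 = 2 · 5 · 19 · 37²
gcd takes min exponent of each prime: 2 · 5 = 10

10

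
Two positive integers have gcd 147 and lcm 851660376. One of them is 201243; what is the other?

u·v = gcd·lcm = 147·851660376 = 125194075272, so v = 125194075272/201243 = 622104.

622104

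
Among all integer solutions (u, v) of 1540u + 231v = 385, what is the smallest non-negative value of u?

Reduce mod 231: 1540u ≡ 385 (mod 231). With g = gcd(1540, 231) = 77 dividing 385, divide through: 20u ≡ 5 (mod 3).
Since gcd(20, 3) = 1, u ≡ 5·(20)⁻¹ ≡ 1 (mod 3). Smallest non-negative: 1.

1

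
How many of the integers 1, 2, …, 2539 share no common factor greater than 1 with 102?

797

102 = 2·3·17. Inclusion–exclusion on these primes:
2539 − ⌊2539/2⌋ − ⌊2539/3⌋ − ⌊2539/17⌋ + ⌊2539/6⌋ + ⌊2539/34⌋ + ⌊2539/51⌋ − ⌊2539/102⌋ = 797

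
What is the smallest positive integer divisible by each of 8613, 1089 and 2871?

94743

8613 = 3³ · 11 · 29; 1089 = 3² · 11²; 2871 = 3² · 11 · 29
lcm takes max exponent of each prime: 3³ · 11² · 29 = 94743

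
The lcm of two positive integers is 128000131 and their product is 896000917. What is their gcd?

7

gcd·lcm = product, so gcd = 896000917/128000131 = 7.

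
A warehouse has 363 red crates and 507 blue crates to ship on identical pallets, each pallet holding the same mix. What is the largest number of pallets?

363 = 3 · 11²
507 = 3 · 13²
Common: 3 = 3

3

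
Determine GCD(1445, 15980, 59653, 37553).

17

gcd(1445, 15980): 15980 = 11·1445 + 85; 1445 = 17·85 + 0 → 85
gcd(85, 59653): 59653 = 701·85 + 68; 85 = 1·68 + 17; 68 = 4·17 + 0 → 17
gcd(17, 37553): 37553 = 2209·17 + 0 → 17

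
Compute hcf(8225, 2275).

175

Euclid: 8225 = 3·2275 + 1400; 2275 = 1·1400 + 875; 1400 = 1·875 + 525; 875 = 1·525 + 350; 525 = 1·350 + 175; 350 = 2·175 + 0. Last nonzero remainder: 175.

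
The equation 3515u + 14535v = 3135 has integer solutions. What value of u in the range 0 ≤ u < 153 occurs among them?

Reduce mod 14535: 3515u ≡ 3135 (mod 14535). With g = gcd(3515, 14535) = 95 dividing 3135, divide through: 37u ≡ 33 (mod 153).
Since gcd(37, 153) = 1, u ≡ 33·(37)⁻¹ ≡ 96 (mod 153). Smallest non-negative: 96.

96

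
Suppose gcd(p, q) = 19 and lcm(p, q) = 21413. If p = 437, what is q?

931

Using pq = gcd(p,q)·lcm(p,q) = 19·21413 = 406847, we get q = 406847/437 = 931.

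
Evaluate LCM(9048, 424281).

9048 = 2³ · 3 · 13 · 29; 424281 = 3 · 11 · 13 · 23 · 43
max exponents: 2³ · 3 · 11 · 13 · 23 · 29 · 43 = 98433192

98433192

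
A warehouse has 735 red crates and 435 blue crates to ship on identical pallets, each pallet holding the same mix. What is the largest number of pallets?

15

735 = 3 · 5 · 7²
435 = 3 · 5 · 29
Common: 3 · 5 = 15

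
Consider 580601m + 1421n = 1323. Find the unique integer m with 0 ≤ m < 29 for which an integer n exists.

5

Reduce mod 1421: 580601m ≡ 1323 (mod 1421). With g = gcd(580601, 1421) = 49 dividing 1323, divide through: 11849m ≡ 27 (mod 29).
Since gcd(11849, 29) = 1, m ≡ 27·(11849)⁻¹ ≡ 5 (mod 29). Smallest non-negative: 5.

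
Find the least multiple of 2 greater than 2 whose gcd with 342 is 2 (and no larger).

4

Multiples of 2 above 2: 2·2, 2·3, … . Need the cofactor coprime to 342/2 = 171.
Checking s = 2, 3, … the first with gcd(s, 171) = 1 is s = 2, giving 4.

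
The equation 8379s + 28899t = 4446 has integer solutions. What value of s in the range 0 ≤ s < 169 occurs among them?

104

Reduce mod 28899: 8379s ≡ 4446 (mod 28899). With g = gcd(8379, 28899) = 171 dividing 4446, divide through: 49s ≡ 26 (mod 169).
Since gcd(49, 169) = 1, s ≡ 26·(49)⁻¹ ≡ 104 (mod 169). Smallest non-negative: 104.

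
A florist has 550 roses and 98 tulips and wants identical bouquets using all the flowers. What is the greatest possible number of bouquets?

2

550 = 2 · 5² · 11
98 = 2 · 7²
Common: 2 = 2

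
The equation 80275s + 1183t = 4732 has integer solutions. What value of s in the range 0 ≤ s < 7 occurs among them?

0

gcd(80275, 1183) = 169 (Euclid: 80275 = 67·1183 + 1014; 1183 = 1·1014 + 169; 1014 = 6·169 + 0), and 169 | 4732.
Extended Euclid: 80275·(-1) + 1183·(68) = 169. Scale by 28: s₀ = -28.
General solution s = s₀ + 7k; reducing mod 7 gives s = 0 (and t = 4).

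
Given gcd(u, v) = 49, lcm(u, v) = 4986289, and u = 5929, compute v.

41209

u·v = gcd·lcm = 49·4986289 = 244328161, so v = 244328161/5929 = 41209.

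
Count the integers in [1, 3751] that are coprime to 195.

1847

Prime factors of 195: 3, 5, 13. Count integers ≤ 3751 divisible by none of them.
By inclusion–exclusion: 3751 − ⌊3751/3⌋ − ⌊3751/5⌋ − ⌊3751/13⌋ + ⌊3751/15⌋ + ⌊3751/39⌋ + ⌊3751/65⌋ − ⌊3751/195⌋ = 1847.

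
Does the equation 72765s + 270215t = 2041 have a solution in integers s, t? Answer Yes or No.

By Bézout, 72765s + 270215t = 2041 has integer solutions iff gcd(72765, 270215) | 2041.
Euclid: 270215 = 3·72765 + 51920; 72765 = 1·51920 + 20845; 51920 = 2·20845 + 10230; 20845 = 2·10230 + 385; 10230 = 26·385 + 220; 385 = 1·220 + 165; 220 = 1·165 + 55; 165 = 3·55 + 0. gcd = 55; 2041 mod 55 = 6. No.

No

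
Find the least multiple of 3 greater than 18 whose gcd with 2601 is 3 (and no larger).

21

Multiples of 3 above 18: 3·7, 3·8, … . Need the cofactor coprime to 2601/3 = 867.
Checking s = 7, 8, … the first with gcd(s, 867) = 1 is s = 7, giving 21.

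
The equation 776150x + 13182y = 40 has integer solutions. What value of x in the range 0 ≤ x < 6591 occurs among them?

Euclid: 776150 = 58·13182 + 11594; 13182 = 1·11594 + 1588; 11594 = 7·1588 + 478; 1588 = 3·478 + 154; 478 = 3·154 + 16; 154 = 9·16 + 10; 16 = 1·10 + 6; 10 = 1·6 + 4; 6 = 1·4 + 2; 4 = 2·2 + 0 → gcd = 2; 40 = 2·20.
Back-substitution yields 776150·(2482) + 13182·(-146139) = 2, so one solution is x = 2482·20 = 49640, y = -146139·20 = -2922780.
Solutions in x differ by 13182/2 = 6591; the one in [0, 6591) is 49640 mod 6591 = 3503.

3503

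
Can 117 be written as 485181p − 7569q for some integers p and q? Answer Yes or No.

Yes

gcd(485181, 7569): 485181 = 64·7569 + 765; 7569 = 9·765 + 684; 765 = 1·684 + 81; 684 = 8·81 + 36; 81 = 2·36 + 9; 36 = 4·9 + 0 → 9
9 divides 117, so a solution exists.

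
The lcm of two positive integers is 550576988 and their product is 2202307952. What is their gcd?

From gcd × lcm = ab: gcd = 2202307952 / 550576988 = 4.

4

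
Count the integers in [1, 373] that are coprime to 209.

Prime factors of 209: 11, 19. Count integers ≤ 373 divisible by none of them.
By inclusion–exclusion: 373 − ⌊373/11⌋ − ⌊373/19⌋ + ⌊373/209⌋ = 322.

322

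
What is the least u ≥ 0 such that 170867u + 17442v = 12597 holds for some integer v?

21

Euclid: 170867 = 9·17442 + 13889; 17442 = 1·13889 + 3553; 13889 = 3·3553 + 3230; 3553 = 1·3230 + 323; 3230 = 10·323 + 0 → gcd = 323; 12597 = 323·39.
Back-substitution yields 170867·(-5) + 17442·(49) = 323, so one solution is u = -5·39 = -195, v = 49·39 = 1911.
Solutions in u differ by 17442/323 = 54; the one in [0, 54) is -195 mod 54 = 21.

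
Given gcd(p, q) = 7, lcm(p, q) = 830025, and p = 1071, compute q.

5425

p·q = gcd·lcm = 7·830025 = 5810175, so q = 5810175/1071 = 5425.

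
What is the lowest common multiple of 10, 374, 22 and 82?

76670

10 = 2 · 5; 374 = 2 · 11 · 17; 22 = 2 · 11; 82 = 2 · 41
lcm takes max exponent of each prime: 2 · 5 · 11 · 17 · 41 = 76670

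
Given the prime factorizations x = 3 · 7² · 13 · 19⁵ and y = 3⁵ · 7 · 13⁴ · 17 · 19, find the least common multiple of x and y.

max exponent per prime: 3⁵ · 7² · 13⁴ · 17 · 19⁵ = 14315044057700841

14315044057700841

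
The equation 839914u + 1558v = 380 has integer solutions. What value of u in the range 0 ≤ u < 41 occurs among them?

23

Euclid: 839914 = 539·1558 + 152; 1558 = 10·152 + 38; 152 = 4·38 + 0 → gcd = 38; 380 = 38·10.
Back-substitution yields 839914·(-10) + 1558·(5391) = 38, so one solution is u = -10·10 = -100, v = 5391·10 = 53910.
Solutions in u differ by 1558/38 = 41; the one in [0, 41) is -100 mod 41 = 23.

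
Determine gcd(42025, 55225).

Euclid: 55225 = 1·42025 + 13200; 42025 = 3·13200 + 2425; 13200 = 5·2425 + 1075; 2425 = 2·1075 + 275; 1075 = 3·275 + 250; 275 = 1·250 + 25; 250 = 10·25 + 0. Last nonzero remainder: 25.

25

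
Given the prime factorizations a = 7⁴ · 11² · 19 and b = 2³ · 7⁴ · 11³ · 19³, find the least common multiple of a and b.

175356151432

max exponent per prime: 2³ · 7⁴ · 11³ · 19³ = 175356151432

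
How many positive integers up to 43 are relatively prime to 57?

Prime factors of 57: 3, 19. Count integers ≤ 43 divisible by none of them.
By inclusion–exclusion: 43 − ⌊43/3⌋ − ⌊43/19⌋ + ⌊43/57⌋ = 27.

27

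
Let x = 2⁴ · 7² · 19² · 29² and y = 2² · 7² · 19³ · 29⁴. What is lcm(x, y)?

3803372457136

max exponent per prime: 2⁴ · 7² · 19³ · 29⁴ = 3803372457136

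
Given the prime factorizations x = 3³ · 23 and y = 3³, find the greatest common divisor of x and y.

min exponent per shared prime: 3³ = 27

27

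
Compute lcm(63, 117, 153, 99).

lcm(63, 117) = 63·117/gcd = 7371/9 = 819
lcm(819, 153) = 819·153/gcd = 125307/9 = 13923
lcm(13923, 99) = 13923·99/gcd = 1378377/9 = 153153

153153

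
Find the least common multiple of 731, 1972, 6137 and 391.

704061188

lcm(731, 1972) = 731·1972/gcd = 1441532/17 = 84796
lcm(84796, 6137) = 84796·6137/gcd = 520393052/17 = 30611356
lcm(30611356, 391) = 30611356·391/gcd = 11969040196/17 = 704061188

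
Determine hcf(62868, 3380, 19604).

gcd(62868, 3380): 62868 = 18·3380 + 2028; 3380 = 1·2028 + 1352; 2028 = 1·1352 + 676; 1352 = 2·676 + 0 → 676
gcd(676, 19604): 19604 = 29·676 + 0 → 676

676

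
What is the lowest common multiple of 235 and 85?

3995

gcd first: 235 = 2·85 + 65; 85 = 1·65 + 20; 65 = 3·20 + 5; 20 = 4·5 + 0 → gcd = 5
lcm = 235·85/gcd = 19975/5 = 3995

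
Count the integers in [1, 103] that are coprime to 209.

209 = 11·19. Inclusion–exclusion on these primes:
103 − ⌊103/11⌋ − ⌊103/19⌋ + ⌊103/209⌋ = 89

89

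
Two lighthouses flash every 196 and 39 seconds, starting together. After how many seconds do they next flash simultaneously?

196 = 2² · 7²; 39 = 3 · 13
max exponents: 2² · 3 · 7² · 13 = 7644

7644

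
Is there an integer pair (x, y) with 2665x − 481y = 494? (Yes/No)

By Bézout, 2665x − 481y = 494 has integer solutions iff gcd(2665, 481) | 494.
Euclid: 2665 = 5·481 + 260; 481 = 1·260 + 221; 260 = 1·221 + 39; 221 = 5·39 + 26; 39 = 1·26 + 13; 26 = 2·13 + 0. gcd = 13; 494 mod 13 = 0. Yes.

Yes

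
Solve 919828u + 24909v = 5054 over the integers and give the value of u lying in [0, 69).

11

Reduce mod 24909: 919828u ≡ 5054 (mod 24909). With g = gcd(919828, 24909) = 361 dividing 5054, divide through: 2548u ≡ 14 (mod 69).
Since gcd(2548, 69) = 1, u ≡ 14·(2548)⁻¹ ≡ 11 (mod 69). Smallest non-negative: 11.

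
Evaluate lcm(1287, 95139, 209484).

lcm(1287, 95139) = 1287·95139/gcd = 122443893/99 = 1236807
lcm(1236807, 209484) = 1236807·209484/gcd = 259091277588/99 = 2617083612

2617083612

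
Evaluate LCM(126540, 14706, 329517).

10485230940

lcm(126540, 14706) = 126540·14706/gcd = 1860897240/342 = 5441220
lcm(5441220, 329517) = 5441220·329517/gcd = 1792974490740/171 = 10485230940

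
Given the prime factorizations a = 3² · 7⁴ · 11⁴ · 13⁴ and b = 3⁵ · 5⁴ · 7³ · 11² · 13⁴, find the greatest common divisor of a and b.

min exponent per shared prime: 3² · 7³ · 11² · 13⁴ = 10668304647

10668304647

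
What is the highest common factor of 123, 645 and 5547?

gcd(123, 645): 645 = 5·123 + 30; 123 = 4·30 + 3; 30 = 10·3 + 0 → 3
gcd(3, 5547): 5547 = 1849·3 + 0 → 3

3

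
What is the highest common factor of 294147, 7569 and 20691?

gcd(294147, 7569): 294147 = 38·7569 + 6525; 7569 = 1·6525 + 1044; 6525 = 6·1044 + 261; 1044 = 4·261 + 0 → 261
gcd(261, 20691): 20691 = 79·261 + 72; 261 = 3·72 + 45; 72 = 1·45 + 27; 45 = 1·27 + 18; 27 = 1·18 + 9; 18 = 2·9 + 0 → 9

9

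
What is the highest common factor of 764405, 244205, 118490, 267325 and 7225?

1445

gcd(764405, 244205): 764405 = 3·244205 + 31790; 244205 = 7·31790 + 21675; 31790 = 1·21675 + 10115; 21675 = 2·10115 + 1445; 10115 = 7·1445 + 0 → 1445
gcd(1445, 118490): 118490 = 82·1445 + 0 → 1445
gcd(1445, 267325): 267325 = 185·1445 + 0 → 1445
gcd(1445, 7225): 7225 = 5·1445 + 0 → 1445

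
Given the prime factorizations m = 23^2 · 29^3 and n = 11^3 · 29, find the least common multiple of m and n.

max exponent per prime: 11^3 · 23^2 · 29^3 = 17172270511

17172270511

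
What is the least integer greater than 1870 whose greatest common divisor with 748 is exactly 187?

2057

748 = 187·4. Any m with gcd(m, 748) = 187 is a multiple of 187, say 187s, with s coprime to 4.
Need s > 1870/187, so s ≥ 11. First s ≥ 11 with gcd(s, 4) = 1 is s = 11. Thus m = 187·11 = 2057.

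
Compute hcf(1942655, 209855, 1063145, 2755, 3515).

95

1942655 = 5 · 11² · 13² · 19; 209855 = 5 · 19 · 47²; 1063145 = 5 · 19³ · 31; 2755 = 5 · 19 · 29; 3515 = 5 · 19 · 37
gcd takes min exponent of each prime: 5 · 19 = 95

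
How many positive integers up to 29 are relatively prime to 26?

14

Prime factors of 26: 2, 13. Count integers ≤ 29 divisible by none of them.
By inclusion–exclusion: 29 − ⌊29/2⌋ − ⌊29/13⌋ + ⌊29/26⌋ = 14.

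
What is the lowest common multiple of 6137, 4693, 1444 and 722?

319124

lcm(6137, 4693) = 6137·4693/gcd = 28800941/361 = 79781
lcm(79781, 1444) = 79781·1444/gcd = 115203764/361 = 319124
lcm(319124, 722) = 319124·722/gcd = 230407528/722 = 319124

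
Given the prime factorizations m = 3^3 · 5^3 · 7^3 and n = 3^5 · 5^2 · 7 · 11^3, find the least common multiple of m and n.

max exponent per prime: 3^5 · 5^3 · 7^3 · 11^3 = 13867189875

13867189875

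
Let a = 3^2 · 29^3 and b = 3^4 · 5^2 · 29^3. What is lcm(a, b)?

max exponent per prime: 3^4 · 5^2 · 29^3 = 49387725

49387725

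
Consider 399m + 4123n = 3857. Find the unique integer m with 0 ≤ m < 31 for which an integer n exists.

20

gcd(399, 4123) = 133 (Euclid: 4123 = 10·399 + 133; 399 = 3·133 + 0), and 133 | 3857.
Extended Euclid: 399·(-10) + 4123·(1) = 133. Scale by 29: m₀ = -290.
General solution m = m₀ + 31t; reducing mod 31 gives m = 20 (and n = -1).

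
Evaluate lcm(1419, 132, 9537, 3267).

162396036

1419 = 3 · 11 · 43; 132 = 2² · 3 · 11; 9537 = 3 · 11 · 17²; 3267 = 3³ · 11²
lcm takes max exponent of each prime: 2² · 3³ · 11² · 17² · 43 = 162396036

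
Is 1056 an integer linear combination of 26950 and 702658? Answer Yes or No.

Yes

By Bézout, 26950m − 702658n = 1056 has integer solutions iff gcd(26950, 702658) | 1056.
Euclid: 702658 = 26·26950 + 1958; 26950 = 13·1958 + 1496; 1958 = 1·1496 + 462; 1496 = 3·462 + 110; 462 = 4·110 + 22; 110 = 5·22 + 0. gcd = 22; 1056 mod 22 = 0. Yes.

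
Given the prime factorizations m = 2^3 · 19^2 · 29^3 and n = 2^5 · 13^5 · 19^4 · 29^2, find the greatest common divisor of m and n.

min exponent per shared prime: 2^3 · 19^2 · 29^2 = 2428808

2428808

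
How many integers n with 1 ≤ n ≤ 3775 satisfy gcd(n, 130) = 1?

1394

130 = 2·5·13. Inclusion–exclusion on these primes:
3775 − ⌊3775/2⌋ − ⌊3775/5⌋ − ⌊3775/13⌋ + ⌊3775/10⌋ + ⌊3775/26⌋ + ⌊3775/65⌋ − ⌊3775/130⌋ = 1394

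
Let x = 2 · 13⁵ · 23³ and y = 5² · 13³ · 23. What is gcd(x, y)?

50531

min exponent per shared prime: 13³ · 23 = 50531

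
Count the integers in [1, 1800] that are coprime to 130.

665

Prime factors of 130: 2, 5, 13. Count integers ≤ 1800 divisible by none of them.
By inclusion–exclusion: 1800 − ⌊1800/2⌋ − ⌊1800/5⌋ − ⌊1800/13⌋ + ⌊1800/10⌋ + ⌊1800/26⌋ + ⌊1800/65⌋ − ⌊1800/130⌋ = 665.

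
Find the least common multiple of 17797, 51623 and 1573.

777390757

17797 = 13 · 37²; 51623 = 11 · 13 · 19²; 1573 = 11² · 13
lcm takes max exponent of each prime: 11² · 13 · 19² · 37² = 777390757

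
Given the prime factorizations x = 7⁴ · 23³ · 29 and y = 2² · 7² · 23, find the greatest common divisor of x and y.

1127

min exponent per shared prime: 7² · 23 = 1127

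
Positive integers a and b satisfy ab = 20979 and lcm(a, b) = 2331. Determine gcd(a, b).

9

From gcd × lcm = ab: gcd = 20979 / 2331 = 9.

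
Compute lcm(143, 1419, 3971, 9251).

143 = 11 · 13; 1419 = 3 · 11 · 43; 3971 = 11 · 19²; 9251 = 11 · 29²
lcm takes max exponent of each prime: 3 · 11 · 13 · 19² · 29² · 43 = 5600527647

5600527647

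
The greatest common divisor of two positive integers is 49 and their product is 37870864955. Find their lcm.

For any two positive integers, gcd × lcm equals their product. Hence lcm = 37870864955 / 49 = 772874795.

772874795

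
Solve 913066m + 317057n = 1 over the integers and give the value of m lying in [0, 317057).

130617

gcd(913066, 317057) = 1 (Euclid: 913066 = 2·317057 + 278952; 317057 = 1·278952 + 38105; 278952 = 7·38105 + 12217; 38105 = 3·12217 + 1454; 12217 = 8·1454 + 585; 1454 = 2·585 + 284; 585 = 2·284 + 17; 284 = 16·17 + 12; 17 = 1·12 + 5; 12 = 2·5 + 2; 5 = 2·2 + 1; 2 = 2·1 + 0), and 1 | 1.
Extended Euclid: 913066·(130617) + 317057·(-376153) = 1. Scale by 1: m₀ = 130617.
General solution m = m₀ + 317057t; reducing mod 317057 gives m = 130617 (and n = -376153).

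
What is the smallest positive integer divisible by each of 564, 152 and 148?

lcm(564, 152) = 564·152/gcd = 85728/4 = 21432
lcm(21432, 148) = 21432·148/gcd = 3171936/4 = 792984

792984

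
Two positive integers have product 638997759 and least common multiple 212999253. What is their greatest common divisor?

3

From gcd × lcm = uv: gcd = 638997759 / 212999253 = 3.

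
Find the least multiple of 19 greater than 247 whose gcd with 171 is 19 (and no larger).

266

171 = 19·9. Any x with gcd(x, 171) = 19 is a multiple of 19, say 19s, with s coprime to 9.
Need s > 247/19, so s ≥ 14. First s ≥ 14 with gcd(s, 9) = 1 is s = 14. Thus x = 19·14 = 266.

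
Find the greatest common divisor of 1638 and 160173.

Euclid: 160173 = 97·1638 + 1287; 1638 = 1·1287 + 351; 1287 = 3·351 + 234; 351 = 1·234 + 117; 234 = 2·117 + 0. Last nonzero remainder: 117.

117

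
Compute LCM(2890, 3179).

2890 = 2 · 5 · 17²; 3179 = 11 · 17²
max exponents: 2 · 5 · 11 · 17² = 31790

31790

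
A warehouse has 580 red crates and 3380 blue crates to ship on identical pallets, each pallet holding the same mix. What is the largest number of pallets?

20

580 = 2² · 5 · 29
3380 = 2² · 5 · 13²
Common: 2² · 5 = 20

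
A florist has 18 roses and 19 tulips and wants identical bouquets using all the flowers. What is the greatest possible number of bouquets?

18 = 2 · 3²
19 = 19
Common: 1 = 1

1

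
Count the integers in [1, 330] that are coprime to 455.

209

Prime factors of 455: 5, 7, 13. Count integers ≤ 330 divisible by none of them.
By inclusion–exclusion: 330 − ⌊330/5⌋ − ⌊330/7⌋ − ⌊330/13⌋ + ⌊330/35⌋ + ⌊330/65⌋ + ⌊330/91⌋ − ⌊330/455⌋ = 209.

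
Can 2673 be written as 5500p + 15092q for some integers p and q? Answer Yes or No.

By Bézout, 5500p + 15092q = 2673 has integer solutions iff gcd(5500, 15092) | 2673.
Euclid: 15092 = 2·5500 + 4092; 5500 = 1·4092 + 1408; 4092 = 2·1408 + 1276; 1408 = 1·1276 + 132; 1276 = 9·132 + 88; 132 = 1·88 + 44; 88 = 2·44 + 0. gcd = 44; 2673 mod 44 = 33. No.

No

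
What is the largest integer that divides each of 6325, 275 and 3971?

6325 = 5² · 11 · 23; 275 = 5² · 11; 3971 = 11 · 19²
gcd takes min exponent of each prime: 11 = 11

11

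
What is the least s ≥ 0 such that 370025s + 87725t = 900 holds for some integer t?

Reduce mod 87725: 370025s ≡ 900 (mod 87725). With g = gcd(370025, 87725) = 25 dividing 900, divide through: 14801s ≡ 36 (mod 3509).
Since gcd(14801, 3509) = 1, s ≡ 36·(14801)⁻¹ ≡ 578 (mod 3509). Smallest non-negative: 578.

578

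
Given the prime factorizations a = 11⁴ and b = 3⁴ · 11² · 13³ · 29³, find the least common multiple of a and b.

max exponent per prime: 3⁴ · 11⁴ · 13³ · 29³ = 63544769709993

63544769709993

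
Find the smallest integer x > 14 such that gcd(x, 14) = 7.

14 = 7·2. Any x with gcd(x, 14) = 7 is a multiple of 7, say 7s, with s coprime to 2.
Need s > 14/7, so s ≥ 3. First s ≥ 3 with gcd(s, 2) = 1 is s = 3. Thus x = 7·3 = 21.

21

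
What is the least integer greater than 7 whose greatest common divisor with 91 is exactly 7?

Multiples of 7 above 7: 7·2, 7·3, … . Need the cofactor coprime to 91/7 = 13.
Checking s = 2, 3, … the first with gcd(s, 13) = 1 is s = 2, giving 14.

14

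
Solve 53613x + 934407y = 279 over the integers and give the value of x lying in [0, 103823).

Euclid: 934407 = 17·53613 + 22986; 53613 = 2·22986 + 7641; 22986 = 3·7641 + 63; 7641 = 121·63 + 18; 63 = 3·18 + 9; 18 = 2·9 + 0 → gcd = 9; 279 = 9·31.
Back-substitution yields 53613·(-44513) + 934407·(2554) = 9, so one solution is x = -44513·31 = -1379903, y = 2554·31 = 79174.
Solutions in x differ by 934407/9 = 103823; the one in [0, 103823) is -1379903 mod 103823 = 73619.

73619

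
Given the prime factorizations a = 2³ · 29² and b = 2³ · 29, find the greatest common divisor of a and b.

min exponent per shared prime: 2³ · 29 = 232

232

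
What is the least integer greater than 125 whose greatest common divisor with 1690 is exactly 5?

gcd(a, 1690) = 5 forces 5 | a; write a = 5s. Then gcd(5s, 5·338) = 5·gcd(s, 338), so need gcd(s, 338) = 1.
5s > 125 gives s ≥ 26. The least s ≥ 26 coprime to 338 is 27, so a = 5·27 = 135.

135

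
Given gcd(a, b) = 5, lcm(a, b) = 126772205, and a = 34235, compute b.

Using ab = gcd(a,b)·lcm(a,b) = 5·126772205 = 633861025, we get b = 633861025/34235 = 18515.

18515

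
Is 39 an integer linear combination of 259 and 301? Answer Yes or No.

No

By Bézout, 259s + 301t = 39 has integer solutions iff gcd(259, 301) | 39.
Euclid: 301 = 1·259 + 42; 259 = 6·42 + 7; 42 = 6·7 + 0. gcd = 7; 39 mod 7 = 4. No.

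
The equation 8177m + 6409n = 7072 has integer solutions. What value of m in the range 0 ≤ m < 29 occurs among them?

Reduce mod 6409: 8177m ≡ 7072 (mod 6409). With g = gcd(8177, 6409) = 221 dividing 7072, divide through: 37m ≡ 32 (mod 29).
Since gcd(37, 29) = 1, m ≡ 32·(37)⁻¹ ≡ 4 (mod 29). Smallest non-negative: 4.

4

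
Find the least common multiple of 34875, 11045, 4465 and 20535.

34875 = 3² · 5³ · 31; 11045 = 5 · 47²; 4465 = 5 · 19 · 47; 20535 = 3 · 5 · 37²
lcm takes max exponent of each prime: 3² · 5³ · 19 · 31 · 37² · 47² = 2003858177625

2003858177625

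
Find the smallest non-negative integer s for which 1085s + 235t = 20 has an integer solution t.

5

Euclid: 1085 = 4·235 + 145; 235 = 1·145 + 90; 145 = 1·90 + 55; 90 = 1·55 + 35; 55 = 1·35 + 20; 35 = 1·20 + 15; 20 = 1·15 + 5; 15 = 3·5 + 0 → gcd = 5; 20 = 5·4.
Back-substitution yields 1085·(13) + 235·(-60) = 5, so one solution is s = 13·4 = 52, t = -60·4 = -240.
Solutions in s differ by 235/5 = 47; the one in [0, 47) is 52 mod 47 = 5.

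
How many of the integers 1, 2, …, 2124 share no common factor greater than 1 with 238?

Prime factors of 238: 2, 7, 17. Count integers ≤ 2124 divisible by none of them.
By inclusion–exclusion: 2124 − ⌊2124/2⌋ − ⌊2124/7⌋ − ⌊2124/17⌋ + ⌊2124/14⌋ + ⌊2124/34⌋ + ⌊2124/119⌋ − ⌊2124/238⌋ = 857.

857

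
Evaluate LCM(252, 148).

9324

gcd first: 252 = 1·148 + 104; 148 = 1·104 + 44; 104 = 2·44 + 16; 44 = 2·16 + 12; 16 = 1·12 + 4; 12 = 3·4 + 0 → gcd = 4
lcm = 252·148/gcd = 37296/4 = 9324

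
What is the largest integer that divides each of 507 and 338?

507 = 3 · 13²
338 = 2 · 13²
Common: 13² = 169

169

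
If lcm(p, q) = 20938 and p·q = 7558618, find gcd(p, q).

361

gcd·lcm = product, so gcd = 7558618/20938 = 361.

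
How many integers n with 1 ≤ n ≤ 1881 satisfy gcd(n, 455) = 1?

Prime factors of 455: 5, 7, 13. Count integers ≤ 1881 divisible by none of them.
By inclusion–exclusion: 1881 − ⌊1881/5⌋ − ⌊1881/7⌋ − ⌊1881/13⌋ + ⌊1881/35⌋ + ⌊1881/65⌋ + ⌊1881/91⌋ − ⌊1881/455⌋ = 1190.

1190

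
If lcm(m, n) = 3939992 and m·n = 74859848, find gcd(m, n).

From gcd × lcm = mn: gcd = 74859848 / 3939992 = 19.

19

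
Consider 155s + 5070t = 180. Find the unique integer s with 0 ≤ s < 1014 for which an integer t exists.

gcd(155, 5070) = 5 (Euclid: 5070 = 32·155 + 110; 155 = 1·110 + 45; 110 = 2·45 + 20; 45 = 2·20 + 5; 20 = 4·5 + 0), and 5 | 180.
Extended Euclid: 155·(229) + 5070·(-7) = 5. Scale by 36: s₀ = 8244.
General solution s = s₀ + 1014k; reducing mod 1014 gives s = 132 (and t = -4).

132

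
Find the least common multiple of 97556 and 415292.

10128556588

97556 = 2² · 29³; 415292 = 2² · 47³
max exponents: 2² · 29³ · 47³ = 10128556588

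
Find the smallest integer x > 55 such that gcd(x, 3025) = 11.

Multiples of 11 above 55: 11·6, 11·7, … . Need the cofactor coprime to 3025/11 = 275.
Checking s = 6, 7, … the first with gcd(s, 275) = 1 is s = 6, giving 66.

66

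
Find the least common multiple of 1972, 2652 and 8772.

3307044

1972 = 2² · 17 · 29; 2652 = 2² · 3 · 13 · 17; 8772 = 2² · 3 · 17 · 43
lcm takes max exponent of each prime: 2² · 3 · 13 · 17 · 29 · 43 = 3307044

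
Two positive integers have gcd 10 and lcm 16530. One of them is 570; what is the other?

290

Using mn = gcd(m,n)·lcm(m,n) = 10·16530 = 165300, we get n = 165300/570 = 290.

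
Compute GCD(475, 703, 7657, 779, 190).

19

gcd(475, 703): 703 = 1·475 + 228; 475 = 2·228 + 19; 228 = 12·19 + 0 → 19
gcd(19, 7657): 7657 = 403·19 + 0 → 19
gcd(19, 779): 779 = 41·19 + 0 → 19
gcd(19, 190): 190 = 10·19 + 0 → 19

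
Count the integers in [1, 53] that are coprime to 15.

29

15 = 3·5. Inclusion–exclusion on these primes:
53 − ⌊53/3⌋ − ⌊53/5⌋ + ⌊53/15⌋ = 29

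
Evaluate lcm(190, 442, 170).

190 = 2 · 5 · 19; 442 = 2 · 13 · 17; 170 = 2 · 5 · 17
lcm takes max exponent of each prime: 2 · 5 · 13 · 17 · 19 = 41990

41990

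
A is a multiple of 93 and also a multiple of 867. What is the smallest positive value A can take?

gcd first: 867 = 9·93 + 30; 93 = 3·30 + 3; 30 = 10·3 + 0 → gcd = 3
lcm = 93·867/gcd = 80631/3 = 26877

26877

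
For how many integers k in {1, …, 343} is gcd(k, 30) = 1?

30 = 2·3·5. Inclusion–exclusion on these primes:
343 − ⌊343/2⌋ − ⌊343/3⌋ − ⌊343/5⌋ + ⌊343/6⌋ + ⌊343/10⌋ + ⌊343/15⌋ − ⌊343/30⌋ = 92

92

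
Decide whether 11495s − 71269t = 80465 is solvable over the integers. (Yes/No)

By Bézout, 11495s − 71269t = 80465 has integer solutions iff gcd(11495, 71269) | 80465.
Euclid: 71269 = 6·11495 + 2299; 11495 = 5·2299 + 0. gcd = 2299; 80465 mod 2299 = 0. Yes.

Yes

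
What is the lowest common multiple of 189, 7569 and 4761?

84084021

lcm(189, 7569) = 189·7569/gcd = 1430541/9 = 158949
lcm(158949, 4761) = 158949·4761/gcd = 756756189/9 = 84084021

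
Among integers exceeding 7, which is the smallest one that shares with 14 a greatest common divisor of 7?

gcd(x, 14) = 7 forces 7 | x; write x = 7s. Then gcd(7s, 7·2) = 7·gcd(s, 2), so need gcd(s, 2) = 1.
7s > 7 gives s ≥ 2. The least s ≥ 2 coprime to 2 is 3, so x = 7·3 = 21.

21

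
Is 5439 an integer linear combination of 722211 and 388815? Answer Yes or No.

Yes

By Bézout, 722211u + 388815v = 5439 has integer solutions iff gcd(722211, 388815) | 5439.
Euclid: 722211 = 1·388815 + 333396; 388815 = 1·333396 + 55419; 333396 = 6·55419 + 882; 55419 = 62·882 + 735; 882 = 1·735 + 147; 735 = 5·147 + 0. gcd = 147; 5439 mod 147 = 0. Yes.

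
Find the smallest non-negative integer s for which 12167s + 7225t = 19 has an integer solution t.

1057

Euclid: 12167 = 1·7225 + 4942; 7225 = 1·4942 + 2283; 4942 = 2·2283 + 376; 2283 = 6·376 + 27; 376 = 13·27 + 25; 27 = 1·25 + 2; 25 = 12·2 + 1; 2 = 2·1 + 0 → gcd = 1; 19 = 1·19.
Back-substitution yields 12167·(3478) + 7225·(-5857) = 1, so one solution is s = 3478·19 = 66082, t = -5857·19 = -111283.
Solutions in s differ by 7225/1 = 7225; the one in [0, 7225) is 66082 mod 7225 = 1057.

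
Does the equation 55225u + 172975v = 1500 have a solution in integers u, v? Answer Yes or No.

Yes

By Bézout, 55225u + 172975v = 1500 has integer solutions iff gcd(55225, 172975) | 1500.
Euclid: 172975 = 3·55225 + 7300; 55225 = 7·7300 + 4125; 7300 = 1·4125 + 3175; 4125 = 1·3175 + 950; 3175 = 3·950 + 325; 950 = 2·325 + 300; 325 = 1·300 + 25; 300 = 12·25 + 0. gcd = 25; 1500 mod 25 = 0. Yes.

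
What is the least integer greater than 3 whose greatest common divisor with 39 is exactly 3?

39 = 3·13. Any x with gcd(x, 39) = 3 is a multiple of 3, say 3s, with s coprime to 13.
Need s > 3/3, so s ≥ 2. First s ≥ 2 with gcd(s, 13) = 1 is s = 2. Thus x = 3·2 = 6.

6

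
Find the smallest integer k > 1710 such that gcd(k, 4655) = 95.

4655 = 95·49. Any k with gcd(k, 4655) = 95 is a multiple of 95, say 95s, with s coprime to 49.
Need s > 1710/95, so s ≥ 19. First s ≥ 19 with gcd(s, 49) = 1 is s = 19. Thus k = 95·19 = 1805.

1805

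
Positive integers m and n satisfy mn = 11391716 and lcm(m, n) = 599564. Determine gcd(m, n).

From gcd × lcm = mn: gcd = 11391716 / 599564 = 19.

19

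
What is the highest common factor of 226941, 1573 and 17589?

226941 = 3 · 11 · 13 · 23²; 1573 = 11² · 13; 17589 = 3 · 11 · 13 · 41
gcd takes min exponent of each prime: 11 · 13 = 143

143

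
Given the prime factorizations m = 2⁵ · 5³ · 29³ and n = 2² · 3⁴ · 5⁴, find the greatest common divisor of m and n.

500

min exponent per shared prime: 2² · 5³ = 500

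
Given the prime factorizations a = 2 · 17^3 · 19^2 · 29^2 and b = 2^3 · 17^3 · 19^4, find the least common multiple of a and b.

max exponent per prime: 2^3 · 17^3 · 19^4 · 29^2 = 4307716867144

4307716867144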